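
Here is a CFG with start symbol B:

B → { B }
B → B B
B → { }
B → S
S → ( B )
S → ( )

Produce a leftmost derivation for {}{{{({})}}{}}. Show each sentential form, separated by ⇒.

B ⇒ BB   [B → B B]
BB ⇒ {}B   [B → { }]
{}B ⇒ {}{B}   [B → { B }]
{}{B} ⇒ {}{BB}   [B → B B]
{}{BB} ⇒ {}{{B}B}   [B → { B }]
{}{{B}B} ⇒ {}{{{B}}B}   [B → { B }]
{}{{{B}}B} ⇒ {}{{{S}}B}   [B → S]
{}{{{S}}B} ⇒ {}{{{(B)}}B}   [S → ( B )]
{}{{{(B)}}B} ⇒ {}{{{({})}}B}   [B → { }]
{}{{{({})}}B} ⇒ {}{{{({})}}{}}   [B → { }]

B ⇒ BB ⇒ {}B ⇒ {}{B} ⇒ {}{BB} ⇒ {}{{B}B} ⇒ {}{{{B}}B} ⇒ {}{{{S}}B} ⇒ {}{{{(B)}}B} ⇒ {}{{{({})}}B} ⇒ {}{{{({})}}{}}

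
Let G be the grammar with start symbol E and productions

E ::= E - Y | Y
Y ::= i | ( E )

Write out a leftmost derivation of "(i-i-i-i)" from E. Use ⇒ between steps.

E⇒Y⇒(E)⇒(E-Y)⇒(E-Y-Y)⇒(E-Y-Y-Y)⇒(Y-Y-Y-Y)⇒(i-Y-Y-Y)⇒(i-i-Y-Y)⇒(i-i-i-Y)⇒(i-i-i-i)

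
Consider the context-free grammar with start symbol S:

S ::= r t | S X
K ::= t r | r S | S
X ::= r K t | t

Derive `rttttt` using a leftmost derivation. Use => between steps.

S => SX => SXX => SXXX => SXXXX => rtXXXX => rttXXX => rtttXX => rttttX => rttttt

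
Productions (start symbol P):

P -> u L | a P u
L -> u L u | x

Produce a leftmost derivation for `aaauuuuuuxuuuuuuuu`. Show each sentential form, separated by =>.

P => aPu   [P -> a P u]
aPu => aaPuu   [P -> a P u]
aaPuu => aaaPuuu   [P -> a P u]
aaaPuuu => aaauLuuu   [P -> u L]
aaauLuuu => aaauuLuuuu   [L -> u L u]
aaauuLuuuu => aaauuuLuuuuu   [L -> u L u]
aaauuuLuuuuu => aaauuuuLuuuuuu   [L -> u L u]
aaauuuuLuuuuuu => aaauuuuuLuuuuuuu   [L -> u L u]
aaauuuuuLuuuuuuu => aaauuuuuuLuuuuuuuu   [L -> u L u]
aaauuuuuuLuuuuuuuu => aaauuuuuuxuuuuuuuu   [L -> x]

P => aPu => aaPuu => aaaPuuu => aaauLuuu => aaauuLuuuu => aaauuuLuuuuu => aaauuuuLuuuuuu => aaauuuuuLuuuuuuu => aaauuuuuuLuuuuuuuu => aaauuuuuuxuuuuuuuu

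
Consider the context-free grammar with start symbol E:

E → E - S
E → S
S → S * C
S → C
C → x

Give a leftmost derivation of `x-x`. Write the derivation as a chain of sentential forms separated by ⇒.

E ⇒ E-S   [E → E - S]
E-S ⇒ S-S   [E → S]
S-S ⇒ C-S   [S → C]
C-S ⇒ x-S   [C → x]
x-S ⇒ x-C   [S → C]
x-C ⇒ x-x   [C → x]

E⇒E-S⇒S-S⇒C-S⇒x-S⇒x-C⇒x-x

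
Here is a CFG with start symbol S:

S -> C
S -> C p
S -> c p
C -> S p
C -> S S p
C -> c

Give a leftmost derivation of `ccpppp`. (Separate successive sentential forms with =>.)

S => Cp => SSpp => CSpp => cSpp => cCpp => cSppp => ccpppp

S => Cp   [S -> C p]
Cp => SSpp   [C -> S S p]
SSpp => CSpp   [S -> C]
CSpp => cSpp   [C -> c]
cSpp => cCpp   [S -> C]
cCpp => cSppp   [C -> S p]
cSppp => ccpppp   [S -> c p]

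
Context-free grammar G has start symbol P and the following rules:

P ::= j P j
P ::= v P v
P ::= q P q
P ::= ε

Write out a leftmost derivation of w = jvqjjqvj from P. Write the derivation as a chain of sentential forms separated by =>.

P => jPj => jvPvj => jvqPqvj => jvqjPjqvj => jvqjjqvj

P => jPj   [P ::= j P j]
jPj => jvPvj   [P ::= v P v]
jvPvj => jvqPqvj   [P ::= q P q]
jvqPqvj => jvqjPjqvj   [P ::= j P j]
jvqjPjqvj => jvqjjqvj   [P ::= ε]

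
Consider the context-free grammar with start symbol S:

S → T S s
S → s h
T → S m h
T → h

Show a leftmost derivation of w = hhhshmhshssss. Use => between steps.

S => TSs => hSs => hTSss => hhSss => hhTSsss => hhhSsss => hhhTSssss => hhhSmhSssss => hhhshmhSssss => hhhshmhshssss

S => TSs   [S → T S s]
TSs => hSs   [T → h]
hSs => hTSss   [S → T S s]
hTSss => hhSss   [T → h]
hhSss => hhTSsss   [S → T S s]
hhTSsss => hhhSsss   [T → h]
hhhSsss => hhhTSssss   [S → T S s]
hhhTSssss => hhhSmhSssss   [T → S m h]
hhhSmhSssss => hhhshmhSssss   [S → s h]
hhhshmhSssss => hhhshmhshssss   [S → s h]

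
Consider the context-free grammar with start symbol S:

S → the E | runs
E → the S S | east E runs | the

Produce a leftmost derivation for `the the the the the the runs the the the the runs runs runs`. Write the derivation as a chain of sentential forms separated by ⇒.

S ⇒ the E ⇒ the the S S ⇒ the the the E S ⇒ the the the the S S S ⇒ the the the the the E S S ⇒ the the the the the the S S S S ⇒ the the the the the the runs S S S ⇒ the the the the the the runs the E S S ⇒ the the the the the the runs the the S S S S ⇒ the the the the the the runs the the the E S S S ⇒ the the the the the the runs the the the the S S S ⇒ the the the the the the runs the the the the runs S S ⇒ the the the the the the runs the the the the runs runs S ⇒ the the the the the the runs the the the the runs runs runs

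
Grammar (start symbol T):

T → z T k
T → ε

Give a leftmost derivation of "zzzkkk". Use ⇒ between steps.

T ⇒ zTk ⇒ zzTkk ⇒ zzzTkkk ⇒ zzzkkk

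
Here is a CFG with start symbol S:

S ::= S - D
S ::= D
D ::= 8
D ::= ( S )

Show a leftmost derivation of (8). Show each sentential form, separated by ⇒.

S ⇒ D   [S ::= D]
D ⇒ (S)   [D ::= ( S )]
(S) ⇒ (D)   [S ::= D]
(D) ⇒ (8)   [D ::= 8]

S⇒D⇒(S)⇒(D)⇒(8)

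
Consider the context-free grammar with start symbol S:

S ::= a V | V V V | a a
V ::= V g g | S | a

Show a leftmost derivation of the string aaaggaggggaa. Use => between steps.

S=>VVV=>VggVV=>VggggVV=>SggggVV=>VVVggggVV=>aVVggggVV=>aVggVggggVV=>aSggVggggVV=>aaaggVggggVV=>aaaggaggggVV=>aaaggaggggaV=>aaaggaggggaa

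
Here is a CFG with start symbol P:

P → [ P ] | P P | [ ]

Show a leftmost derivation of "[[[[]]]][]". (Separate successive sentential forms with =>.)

P => PP => [P]P => [[P]]P => [[[P]]]P => [[[[]]]]P => [[[[]]]][]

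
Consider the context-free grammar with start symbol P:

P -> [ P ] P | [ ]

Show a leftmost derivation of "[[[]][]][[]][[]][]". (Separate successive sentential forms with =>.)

P=>[P]P=>[[P]P]P=>[[[]]P]P=>[[[]][]]P=>[[[]][]][P]P=>[[[]][]][[]]P=>[[[]][]][[]][P]P=>[[[]][]][[]][[]]P=>[[[]][]][[]][[]][]

P => [P]P   [P -> [ P ] P]
[P]P => [[P]P]P   [P -> [ P ] P]
[[P]P]P => [[[]]P]P   [P -> [ ]]
[[[]]P]P => [[[]][]]P   [P -> [ ]]
[[[]][]]P => [[[]][]][P]P   [P -> [ P ] P]
[[[]][]][P]P => [[[]][]][[]]P   [P -> [ ]]
[[[]][]][[]]P => [[[]][]][[]][P]P   [P -> [ P ] P]
[[[]][]][[]][P]P => [[[]][]][[]][[]]P   [P -> [ ]]
[[[]][]][[]][[]]P => [[[]][]][[]][[]][]   [P -> [ ]]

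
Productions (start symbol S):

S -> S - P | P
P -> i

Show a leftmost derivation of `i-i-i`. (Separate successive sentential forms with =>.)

S => S-P => S-P-P => P-P-P => i-P-P => i-i-P => i-i-i

S => S-P   [S -> S - P]
S-P => S-P-P   [S -> S - P]
S-P-P => P-P-P   [S -> P]
P-P-P => i-P-P   [P -> i]
i-P-P => i-i-P   [P -> i]
i-i-P => i-i-i   [P -> i]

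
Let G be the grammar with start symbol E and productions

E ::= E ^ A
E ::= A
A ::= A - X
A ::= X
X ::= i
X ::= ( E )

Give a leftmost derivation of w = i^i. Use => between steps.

E=>E^A=>A^A=>X^A=>i^A=>i^X=>i^i

E => E^A   [E ::= E ^ A]
E^A => A^A   [E ::= A]
A^A => X^A   [A ::= X]
X^A => i^A   [X ::= i]
i^A => i^X   [A ::= X]
i^X => i^i   [X ::= i]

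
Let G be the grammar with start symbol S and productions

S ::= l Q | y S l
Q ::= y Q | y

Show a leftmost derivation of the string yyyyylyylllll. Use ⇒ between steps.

S ⇒ ySl   [S ::= y S l]
ySl ⇒ yySll   [S ::= y S l]
yySll ⇒ yyySlll   [S ::= y S l]
yyySlll ⇒ yyyySllll   [S ::= y S l]
yyyySllll ⇒ yyyyySlllll   [S ::= y S l]
yyyyySlllll ⇒ yyyyylQlllll   [S ::= l Q]
yyyyylQlllll ⇒ yyyyylyQlllll   [Q ::= y Q]
yyyyylyQlllll ⇒ yyyyylyylllll   [Q ::= y]

S ⇒ ySl ⇒ yySll ⇒ yyySlll ⇒ yyyySllll ⇒ yyyyySlllll ⇒ yyyyylQlllll ⇒ yyyyylyQlllll ⇒ yyyyylyylllll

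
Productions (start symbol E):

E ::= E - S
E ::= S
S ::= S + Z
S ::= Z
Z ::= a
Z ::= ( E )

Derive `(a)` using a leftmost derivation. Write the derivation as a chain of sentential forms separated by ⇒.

E ⇒ S ⇒ Z ⇒ (E) ⇒ (S) ⇒ (Z) ⇒ (a)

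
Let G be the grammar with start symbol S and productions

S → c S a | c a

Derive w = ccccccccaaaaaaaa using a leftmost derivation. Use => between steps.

S => cSa => ccSaa => cccSaaa => ccccSaaaa => cccccSaaaaa => ccccccSaaaaaa => cccccccSaaaaaaa => ccccccccaaaaaaaa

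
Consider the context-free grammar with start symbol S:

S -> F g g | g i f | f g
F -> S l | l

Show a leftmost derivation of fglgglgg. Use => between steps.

S => Fgg => Slgg => Fgglgg => Slgglgg => fglgglgg

S => Fgg   [S -> F g g]
Fgg => Slgg   [F -> S l]
Slgg => Fgglgg   [S -> F g g]
Fgglgg => Slgglgg   [F -> S l]
Slgglgg => fglgglgg   [S -> f g]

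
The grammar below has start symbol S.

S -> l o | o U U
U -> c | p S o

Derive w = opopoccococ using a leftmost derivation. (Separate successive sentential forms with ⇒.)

S ⇒ oUU ⇒ opSoU ⇒ opoUUoU ⇒ opopSoUoU ⇒ opopoUUoUoU ⇒ opopocUoUoU ⇒ opopoccoUoU ⇒ opopoccocoU ⇒ opopoccococ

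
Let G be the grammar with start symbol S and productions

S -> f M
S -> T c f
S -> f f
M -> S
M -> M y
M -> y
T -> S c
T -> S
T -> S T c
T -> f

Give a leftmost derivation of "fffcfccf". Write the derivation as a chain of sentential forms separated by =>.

S=>Tcf=>Sccf=>Tcfccf=>Scfccf=>fMcfccf=>fScfccf=>fffcfccf

S => Tcf   [S -> T c f]
Tcf => Sccf   [T -> S c]
Sccf => Tcfccf   [S -> T c f]
Tcfccf => Scfccf   [T -> S]
Scfccf => fMcfccf   [S -> f M]
fMcfccf => fScfccf   [M -> S]
fScfccf => fffcfccf   [S -> f f]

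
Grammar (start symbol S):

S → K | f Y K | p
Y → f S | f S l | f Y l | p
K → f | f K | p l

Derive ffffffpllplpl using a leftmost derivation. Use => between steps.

S=>fYK=>ffSK=>fffYKK=>ffffYlKK=>fffffSlKK=>fffffKlKK=>ffffffKlKK=>ffffffpllKK=>ffffffpllplK=>ffffffpllplpl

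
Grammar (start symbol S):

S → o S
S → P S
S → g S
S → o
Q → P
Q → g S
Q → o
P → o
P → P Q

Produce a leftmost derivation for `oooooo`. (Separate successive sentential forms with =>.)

S=>PS=>oS=>ooS=>ooPS=>ooPQS=>ooPQQS=>oooQQS=>ooooQS=>oooooS=>oooooo

S => PS   [S → P S]
PS => oS   [P → o]
oS => ooS   [S → o S]
ooS => ooPS   [S → P S]
ooPS => ooPQS   [P → P Q]
ooPQS => ooPQQS   [P → P Q]
ooPQQS => oooQQS   [P → o]
oooQQS => ooooQS   [Q → o]
ooooQS => oooooS   [Q → o]
oooooS => oooooo   [S → o]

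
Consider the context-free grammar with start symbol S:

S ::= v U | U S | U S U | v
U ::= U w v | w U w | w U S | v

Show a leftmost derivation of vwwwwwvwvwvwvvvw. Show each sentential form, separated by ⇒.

S⇒vU⇒vwUw⇒vwwUSw⇒vwwwUSSw⇒vwwwUwvSSw⇒vwwwUwvwvSSw⇒vwwwwUSwvwvSSw⇒vwwwwwUwSwvwvSSw⇒vwwwwwvwSwvwvSSw⇒vwwwwwvwvwvwvSSw⇒vwwwwwvwvwvwvvSw⇒vwwwwwvwvwvwvvvw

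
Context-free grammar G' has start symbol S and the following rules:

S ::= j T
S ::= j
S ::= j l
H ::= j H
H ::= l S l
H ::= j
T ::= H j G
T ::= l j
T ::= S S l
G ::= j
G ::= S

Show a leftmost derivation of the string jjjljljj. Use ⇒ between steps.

S ⇒ jT ⇒ jHjG ⇒ jjHjG ⇒ jjjHjG ⇒ jjjlSljG ⇒ jjjljljG ⇒ jjjljljj

S ⇒ jT   [S ::= j T]
jT ⇒ jHjG   [T ::= H j G]
jHjG ⇒ jjHjG   [H ::= j H]
jjHjG ⇒ jjjHjG   [H ::= j H]
jjjHjG ⇒ jjjlSljG   [H ::= l S l]
jjjlSljG ⇒ jjjljljG   [S ::= j]
jjjljljG ⇒ jjjljljj   [G ::= j]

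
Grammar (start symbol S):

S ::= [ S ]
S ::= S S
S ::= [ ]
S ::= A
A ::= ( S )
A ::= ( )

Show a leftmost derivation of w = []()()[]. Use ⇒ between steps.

S ⇒ SS   [S ::= S S]
SS ⇒ SSS   [S ::= S S]
SSS ⇒ []SS   [S ::= [ ]]
[]SS ⇒ []SSS   [S ::= S S]
[]SSS ⇒ []ASS   [S ::= A]
[]ASS ⇒ []()SS   [A ::= ( )]
[]()SS ⇒ []()AS   [S ::= A]
[]()AS ⇒ []()()S   [A ::= ( )]
[]()()S ⇒ []()()[]   [S ::= [ ]]

S⇒SS⇒SSS⇒[]SS⇒[]SSS⇒[]ASS⇒[]()SS⇒[]()AS⇒[]()()S⇒[]()()[]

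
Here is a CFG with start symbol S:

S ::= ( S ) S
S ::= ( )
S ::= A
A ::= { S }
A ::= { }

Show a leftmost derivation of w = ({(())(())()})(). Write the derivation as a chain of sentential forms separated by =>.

S => (S)S => (A)S => ({S})S => ({(S)S})S => ({(())S})S => ({(())(S)S})S => ({(())(())S})S => ({(())(())()})S => ({(())(())()})()

S => (S)S   [S ::= ( S ) S]
(S)S => (A)S   [S ::= A]
(A)S => ({S})S   [A ::= { S }]
({S})S => ({(S)S})S   [S ::= ( S ) S]
({(S)S})S => ({(())S})S   [S ::= ( )]
({(())S})S => ({(())(S)S})S   [S ::= ( S ) S]
({(())(S)S})S => ({(())(())S})S   [S ::= ( )]
({(())(())S})S => ({(())(())()})S   [S ::= ( )]
({(())(())()})S => ({(())(())()})()   [S ::= ( )]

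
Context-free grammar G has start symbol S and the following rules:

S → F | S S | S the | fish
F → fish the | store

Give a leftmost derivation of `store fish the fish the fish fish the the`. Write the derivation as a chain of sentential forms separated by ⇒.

S ⇒ S the ⇒ S the the ⇒ S S the the ⇒ S S S the the ⇒ S the S S the the ⇒ S S the S S the the ⇒ F S the S S the the ⇒ store S the S S the the ⇒ store S S the S S the the ⇒ store S the S the S S the the ⇒ store fish the S the S S the the ⇒ store fish the fish the S S the the ⇒ store fish the fish the fish S the the ⇒ store fish the fish the fish fish the the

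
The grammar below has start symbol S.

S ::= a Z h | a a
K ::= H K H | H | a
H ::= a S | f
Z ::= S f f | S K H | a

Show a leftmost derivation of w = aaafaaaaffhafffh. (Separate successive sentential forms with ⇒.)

S ⇒ aZh   [S ::= a Z h]
aZh ⇒ aSKHh   [Z ::= S K H]
aSKHh ⇒ aaaKHh   [S ::= a a]
aaaKHh ⇒ aaaHKHHh   [K ::= H K H]
aaaHKHHh ⇒ aaafKHHh   [H ::= f]
aaafKHHh ⇒ aaafHKHHHh   [K ::= H K H]
aaafHKHHHh ⇒ aaafaSKHHHh   [H ::= a S]
aaafaSKHHHh ⇒ aaafaaZhKHHHh   [S ::= a Z h]
aaafaaZhKHHHh ⇒ aaafaaSffhKHHHh   [Z ::= S f f]
aaafaaSffhKHHHh ⇒ aaafaaaaffhKHHHh   [S ::= a a]
aaafaaaaffhKHHHh ⇒ aaafaaaaffhaHHHh   [K ::= a]
aaafaaaaffhaHHHh ⇒ aaafaaaaffhafHHh   [H ::= f]
aaafaaaaffhafHHh ⇒ aaafaaaaffhaffHh   [H ::= f]
aaafaaaaffhaffHh ⇒ aaafaaaaffhafffh   [H ::= f]

S ⇒ aZh ⇒ aSKHh ⇒ aaaKHh ⇒ aaaHKHHh ⇒ aaafKHHh ⇒ aaafHKHHHh ⇒ aaafaSKHHHh ⇒ aaafaaZhKHHHh ⇒ aaafaaSffhKHHHh ⇒ aaafaaaaffhKHHHh ⇒ aaafaaaaffhaHHHh ⇒ aaafaaaaffhafHHh ⇒ aaafaaaaffhaffHh ⇒ aaafaaaaffhafffh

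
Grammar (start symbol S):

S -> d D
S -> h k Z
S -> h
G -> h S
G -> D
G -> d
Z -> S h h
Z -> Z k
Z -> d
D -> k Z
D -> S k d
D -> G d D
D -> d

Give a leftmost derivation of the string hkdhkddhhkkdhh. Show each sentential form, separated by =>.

S => hkZ => hkShh => hkdDhh => hkdSkdhh => hkdhkZkdhh => hkdhkZkkdhh => hkdhkShhkkdhh => hkdhkdDhhkkdhh => hkdhkddhhkkdhh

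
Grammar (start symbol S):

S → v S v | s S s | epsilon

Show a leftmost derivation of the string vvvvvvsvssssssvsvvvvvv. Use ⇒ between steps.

S⇒vSv⇒vvSvv⇒vvvSvvv⇒vvvvSvvvv⇒vvvvvSvvvvv⇒vvvvvvSvvvvvv⇒vvvvvvsSsvvvvvv⇒vvvvvvsvSvsvvvvvv⇒vvvvvvsvsSsvsvvvvvv⇒vvvvvvsvssSssvsvvvvvv⇒vvvvvvsvsssSsssvsvvvvvv⇒vvvvvvsvssssssvsvvvvvv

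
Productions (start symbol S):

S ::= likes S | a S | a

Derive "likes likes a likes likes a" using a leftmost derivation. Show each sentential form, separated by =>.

S => likes S => likes likes S => likes likes a S => likes likes a likes S => likes likes a likes likes S => likes likes a likes likes a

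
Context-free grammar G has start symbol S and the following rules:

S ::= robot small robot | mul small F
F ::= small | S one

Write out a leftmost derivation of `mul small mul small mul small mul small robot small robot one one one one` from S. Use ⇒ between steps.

S ⇒ mul small F ⇒ mul small S one ⇒ mul small mul small F one ⇒ mul small mul small S one one ⇒ mul small mul small mul small F one one ⇒ mul small mul small mul small S one one one ⇒ mul small mul small mul small mul small F one one one ⇒ mul small mul small mul small mul small S one one one one ⇒ mul small mul small mul small mul small robot small robot one one one one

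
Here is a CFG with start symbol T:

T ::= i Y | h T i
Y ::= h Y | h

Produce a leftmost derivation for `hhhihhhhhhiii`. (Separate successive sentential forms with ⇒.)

T ⇒ hTi   [T ::= h T i]
hTi ⇒ hhTii   [T ::= h T i]
hhTii ⇒ hhhTiii   [T ::= h T i]
hhhTiii ⇒ hhhiYiii   [T ::= i Y]
hhhiYiii ⇒ hhhihYiii   [Y ::= h Y]
hhhihYiii ⇒ hhhihhYiii   [Y ::= h Y]
hhhihhYiii ⇒ hhhihhhYiii   [Y ::= h Y]
hhhihhhYiii ⇒ hhhihhhhYiii   [Y ::= h Y]
hhhihhhhYiii ⇒ hhhihhhhhYiii   [Y ::= h Y]
hhhihhhhhYiii ⇒ hhhihhhhhhiii   [Y ::= h]

T⇒hTi⇒hhTii⇒hhhTiii⇒hhhiYiii⇒hhhihYiii⇒hhhihhYiii⇒hhhihhhYiii⇒hhhihhhhYiii⇒hhhihhhhhYiii⇒hhhihhhhhhiii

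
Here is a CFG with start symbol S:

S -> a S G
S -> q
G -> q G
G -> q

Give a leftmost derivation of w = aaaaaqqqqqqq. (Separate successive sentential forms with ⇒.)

S⇒aSG⇒aaSGG⇒aaaSGGG⇒aaaaSGGGG⇒aaaaaSGGGGG⇒aaaaaqGGGGG⇒aaaaaqqGGGGG⇒aaaaaqqqGGGG⇒aaaaaqqqqGGG⇒aaaaaqqqqqGG⇒aaaaaqqqqqqG⇒aaaaaqqqqqqq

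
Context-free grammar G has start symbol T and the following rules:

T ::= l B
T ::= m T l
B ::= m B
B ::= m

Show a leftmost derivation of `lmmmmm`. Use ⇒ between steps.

T⇒lB⇒lmB⇒lmmB⇒lmmmB⇒lmmmmB⇒lmmmmm

T ⇒ lB   [T ::= l B]
lB ⇒ lmB   [B ::= m B]
lmB ⇒ lmmB   [B ::= m B]
lmmB ⇒ lmmmB   [B ::= m B]
lmmmB ⇒ lmmmmB   [B ::= m B]
lmmmmB ⇒ lmmmmm   [B ::= m]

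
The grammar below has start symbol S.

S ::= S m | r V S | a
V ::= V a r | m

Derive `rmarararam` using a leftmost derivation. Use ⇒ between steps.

S ⇒ rVS ⇒ rVarS ⇒ rVararS ⇒ rVarararS ⇒ rmarararS ⇒ rmarararSm ⇒ rmarararam

S ⇒ rVS   [S ::= r V S]
rVS ⇒ rVarS   [V ::= V a r]
rVarS ⇒ rVararS   [V ::= V a r]
rVararS ⇒ rVarararS   [V ::= V a r]
rVarararS ⇒ rmarararS   [V ::= m]
rmarararS ⇒ rmarararSm   [S ::= S m]
rmarararSm ⇒ rmarararam   [S ::= a]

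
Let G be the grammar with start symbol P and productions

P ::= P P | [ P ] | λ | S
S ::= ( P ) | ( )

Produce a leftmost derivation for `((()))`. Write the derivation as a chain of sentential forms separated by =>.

P => S => (P) => (S) => ((P)) => ((S)) => (((P))) => ((()))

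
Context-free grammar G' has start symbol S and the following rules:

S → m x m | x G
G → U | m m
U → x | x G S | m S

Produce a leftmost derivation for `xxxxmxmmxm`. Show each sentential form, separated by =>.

S=>xG=>xU=>xxGS=>xxUS=>xxxGSS=>xxxUSS=>xxxxSS=>xxxxmxmS=>xxxxmxmmxm

S => xG   [S → x G]
xG => xU   [G → U]
xU => xxGS   [U → x G S]
xxGS => xxUS   [G → U]
xxUS => xxxGSS   [U → x G S]
xxxGSS => xxxUSS   [G → U]
xxxUSS => xxxxSS   [U → x]
xxxxSS => xxxxmxmS   [S → m x m]
xxxxmxmS => xxxxmxmmxm   [S → m x m]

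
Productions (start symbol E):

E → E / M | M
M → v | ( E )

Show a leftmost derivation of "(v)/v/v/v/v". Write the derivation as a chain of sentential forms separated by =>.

E => E/M => E/M/M => E/M/M/M => E/M/M/M/M => M/M/M/M/M => (E)/M/M/M/M => (M)/M/M/M/M => (v)/M/M/M/M => (v)/v/M/M/M => (v)/v/v/M/M => (v)/v/v/v/M => (v)/v/v/v/v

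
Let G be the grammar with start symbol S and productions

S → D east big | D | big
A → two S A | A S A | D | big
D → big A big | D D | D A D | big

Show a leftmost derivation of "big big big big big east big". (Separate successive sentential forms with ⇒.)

S ⇒ D east big ⇒ D D east big ⇒ D D D east big ⇒ D D D D east big ⇒ D D D D D east big ⇒ big D D D D east big ⇒ big big D D D east big ⇒ big big big D D east big ⇒ big big big big D east big ⇒ big big big big big east big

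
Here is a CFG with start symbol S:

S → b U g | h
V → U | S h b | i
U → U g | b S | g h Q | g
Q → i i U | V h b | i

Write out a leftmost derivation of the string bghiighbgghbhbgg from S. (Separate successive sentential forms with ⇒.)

S ⇒ bUg ⇒ bUgg ⇒ bghQgg ⇒ bghiiUgg ⇒ bghiighQgg ⇒ bghiighVhbgg ⇒ bghiighShbhbgg ⇒ bghiighbUghbhbgg ⇒ bghiighbgghbhbgg

S ⇒ bUg   [S → b U g]
bUg ⇒ bUgg   [U → U g]
bUgg ⇒ bghQgg   [U → g h Q]
bghQgg ⇒ bghiiUgg   [Q → i i U]
bghiiUgg ⇒ bghiighQgg   [U → g h Q]
bghiighQgg ⇒ bghiighVhbgg   [Q → V h b]
bghiighVhbgg ⇒ bghiighShbhbgg   [V → S h b]
bghiighShbhbgg ⇒ bghiighbUghbhbgg   [S → b U g]
bghiighbUghbhbgg ⇒ bghiighbgghbhbgg   [U → g]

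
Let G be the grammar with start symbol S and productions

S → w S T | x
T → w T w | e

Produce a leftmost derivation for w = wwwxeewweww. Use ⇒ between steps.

S ⇒ wST   [S → w S T]
wST ⇒ wwSTT   [S → w S T]
wwSTT ⇒ wwwSTTT   [S → w S T]
wwwSTTT ⇒ wwwxTTT   [S → x]
wwwxTTT ⇒ wwwxeTT   [T → e]
wwwxeTT ⇒ wwwxeeT   [T → e]
wwwxeeT ⇒ wwwxeewTw   [T → w T w]
wwwxeewTw ⇒ wwwxeewwTww   [T → w T w]
wwwxeewwTww ⇒ wwwxeewweww   [T → e]

S ⇒ wST ⇒ wwSTT ⇒ wwwSTTT ⇒ wwwxTTT ⇒ wwwxeTT ⇒ wwwxeeT ⇒ wwwxeewTw ⇒ wwwxeewwTww ⇒ wwwxeewweww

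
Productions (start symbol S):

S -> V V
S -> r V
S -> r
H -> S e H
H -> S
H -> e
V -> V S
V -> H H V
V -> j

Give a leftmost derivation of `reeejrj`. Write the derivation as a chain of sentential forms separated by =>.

S => VV   [S -> V V]
VV => VSV   [V -> V S]
VSV => HHVSV   [V -> H H V]
HHVSV => SeHHVSV   [H -> S e H]
SeHHVSV => reHHVSV   [S -> r]
reHHVSV => reeHVSV   [H -> e]
reeHVSV => reeeVSV   [H -> e]
reeeVSV => reeejSV   [V -> j]
reeejSV => reeejrV   [S -> r]
reeejrV => reeejrj   [V -> j]

S=>VV=>VSV=>HHVSV=>SeHHVSV=>reHHVSV=>reeHVSV=>reeeVSV=>reeejSV=>reeejrV=>reeejrj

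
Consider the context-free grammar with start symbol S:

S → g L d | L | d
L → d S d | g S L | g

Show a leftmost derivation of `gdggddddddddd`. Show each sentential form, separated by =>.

S=>gLd=>gdSdd=>gdLdd=>gdgSLdd=>gdggLdLdd=>gdggdSddLdd=>gdggddddLdd=>gdggdddddSddd=>gdggddddddddd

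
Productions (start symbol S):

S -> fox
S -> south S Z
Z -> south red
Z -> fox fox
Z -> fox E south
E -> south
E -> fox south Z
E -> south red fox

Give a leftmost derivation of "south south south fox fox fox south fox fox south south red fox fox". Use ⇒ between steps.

S ⇒ south S Z   [S -> south S Z]
south S Z ⇒ south south S Z Z   [S -> south S Z]
south south S Z Z ⇒ south south south S Z Z Z   [S -> south S Z]
south south south S Z Z Z ⇒ south south south fox Z Z Z   [S -> fox]
south south south fox Z Z Z ⇒ south south south fox fox E south Z Z   [Z -> fox E south]
south south south fox fox E south Z Z ⇒ south south south fox fox fox south Z south Z Z   [E -> fox south Z]
south south south fox fox fox south Z south Z Z ⇒ south south south fox fox fox south fox fox south Z Z   [Z -> fox fox]
south south south fox fox fox south fox fox south Z Z ⇒ south south south fox fox fox south fox fox south south red Z   [Z -> south red]
south south south fox fox fox south fox fox south south red Z ⇒ south south south fox fox fox south fox fox south south red fox fox   [Z -> fox fox]

S ⇒ south S Z ⇒ south south S Z Z ⇒ south south south S Z Z Z ⇒ south south south fox Z Z Z ⇒ south south south fox fox E south Z Z ⇒ south south south fox fox fox south Z south Z Z ⇒ south south south fox fox fox south fox fox south Z Z ⇒ south south south fox fox fox south fox fox south south red Z ⇒ south south south fox fox fox south fox fox south south red fox fox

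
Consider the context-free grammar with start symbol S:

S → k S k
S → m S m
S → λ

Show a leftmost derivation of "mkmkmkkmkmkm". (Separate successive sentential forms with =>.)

S => mSm => mkSkm => mkmSmkm => mkmkSkmkm => mkmkmSmkmkm => mkmkmkSkmkmkm => mkmkmkkmkmkm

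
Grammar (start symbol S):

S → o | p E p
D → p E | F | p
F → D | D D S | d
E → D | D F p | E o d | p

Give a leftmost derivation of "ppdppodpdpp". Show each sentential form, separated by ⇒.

S ⇒ pEp   [S → p E p]
pEp ⇒ pDFpp   [E → D F p]
pDFpp ⇒ pFFpp   [D → F]
pFFpp ⇒ pDDSFpp   [F → D D S]
pDDSFpp ⇒ ppDSFpp   [D → p]
ppDSFpp ⇒ ppFSFpp   [D → F]
ppFSFpp ⇒ ppdSFpp   [F → d]
ppdSFpp ⇒ ppdpEpFpp   [S → p E p]
ppdpEpFpp ⇒ ppdpEodpFpp   [E → E o d]
ppdpEodpFpp ⇒ ppdpDodpFpp   [E → D]
ppdpDodpFpp ⇒ ppdppodpFpp   [D → p]
ppdppodpFpp ⇒ ppdppodpdpp   [F → d]

S⇒pEp⇒pDFpp⇒pFFpp⇒pDDSFpp⇒ppDSFpp⇒ppFSFpp⇒ppdSFpp⇒ppdpEpFpp⇒ppdpEodpFpp⇒ppdpDodpFpp⇒ppdppodpFpp⇒ppdppodpdpp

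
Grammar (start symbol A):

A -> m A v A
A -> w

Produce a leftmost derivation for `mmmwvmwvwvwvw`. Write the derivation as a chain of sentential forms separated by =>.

A => mAvA   [A -> m A v A]
mAvA => mmAvAvA   [A -> m A v A]
mmAvAvA => mmmAvAvAvA   [A -> m A v A]
mmmAvAvAvA => mmmwvAvAvA   [A -> w]
mmmwvAvAvA => mmmwvmAvAvAvA   [A -> m A v A]
mmmwvmAvAvAvA => mmmwvmwvAvAvA   [A -> w]
mmmwvmwvAvAvA => mmmwvmwvwvAvA   [A -> w]
mmmwvmwvwvAvA => mmmwvmwvwvwvA   [A -> w]
mmmwvmwvwvwvA => mmmwvmwvwvwvw   [A -> w]

A => mAvA => mmAvAvA => mmmAvAvAvA => mmmwvAvAvA => mmmwvmAvAvAvA => mmmwvmwvAvAvA => mmmwvmwvwvAvA => mmmwvmwvwvwvA => mmmwvmwvwvwvw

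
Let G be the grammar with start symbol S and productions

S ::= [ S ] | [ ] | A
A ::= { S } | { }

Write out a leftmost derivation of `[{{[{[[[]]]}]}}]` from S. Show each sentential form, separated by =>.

S => [S]   [S ::= [ S ]]
[S] => [A]   [S ::= A]
[A] => [{S}]   [A ::= { S }]
[{S}] => [{A}]   [S ::= A]
[{A}] => [{{S}}]   [A ::= { S }]
[{{S}}] => [{{[S]}}]   [S ::= [ S ]]
[{{[S]}}] => [{{[A]}}]   [S ::= A]
[{{[A]}}] => [{{[{S}]}}]   [A ::= { S }]
[{{[{S}]}}] => [{{[{[S]}]}}]   [S ::= [ S ]]
[{{[{[S]}]}}] => [{{[{[[S]]}]}}]   [S ::= [ S ]]
[{{[{[[S]]}]}}] => [{{[{[[[]]]}]}}]   [S ::= [ ]]

S => [S] => [A] => [{S}] => [{A}] => [{{S}}] => [{{[S]}}] => [{{[A]}}] => [{{[{S}]}}] => [{{[{[S]}]}}] => [{{[{[[S]]}]}}] => [{{[{[[[]]]}]}}]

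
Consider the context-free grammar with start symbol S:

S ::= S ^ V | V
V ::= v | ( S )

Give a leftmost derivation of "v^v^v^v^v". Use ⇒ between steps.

S⇒S^V⇒S^V^V⇒S^V^V^V⇒S^V^V^V^V⇒V^V^V^V^V⇒v^V^V^V^V⇒v^v^V^V^V⇒v^v^v^V^V⇒v^v^v^v^V⇒v^v^v^v^v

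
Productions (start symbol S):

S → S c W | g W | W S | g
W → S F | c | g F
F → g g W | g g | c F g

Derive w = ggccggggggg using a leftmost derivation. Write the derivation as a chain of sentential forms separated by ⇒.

S ⇒ gW ⇒ gSF ⇒ gWSF ⇒ ggFSF ⇒ ggcFgSF ⇒ ggccFggSF ⇒ ggccggggSF ⇒ ggccgggggF ⇒ ggccggggggg

S ⇒ gW   [S → g W]
gW ⇒ gSF   [W → S F]
gSF ⇒ gWSF   [S → W S]
gWSF ⇒ ggFSF   [W → g F]
ggFSF ⇒ ggcFgSF   [F → c F g]
ggcFgSF ⇒ ggccFggSF   [F → c F g]
ggccFggSF ⇒ ggccggggSF   [F → g g]
ggccggggSF ⇒ ggccgggggF   [S → g]
ggccgggggF ⇒ ggccggggggg   [F → g g]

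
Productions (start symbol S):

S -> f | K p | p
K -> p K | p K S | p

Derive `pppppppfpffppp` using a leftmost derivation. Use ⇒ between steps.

S ⇒ Kp ⇒ pKSp ⇒ ppKSSp ⇒ pppKSSSp ⇒ ppppKSSSSp ⇒ pppppKSSSSSp ⇒ ppppppKSSSSSSp ⇒ pppppppSSSSSSp ⇒ pppppppfSSSSSp ⇒ pppppppfpSSSSp ⇒ pppppppfpfSSSp ⇒ pppppppfpffSSp ⇒ pppppppfpffpSp ⇒ pppppppfpffppp

S ⇒ Kp   [S -> K p]
Kp ⇒ pKSp   [K -> p K S]
pKSp ⇒ ppKSSp   [K -> p K S]
ppKSSp ⇒ pppKSSSp   [K -> p K S]
pppKSSSp ⇒ ppppKSSSSp   [K -> p K S]
ppppKSSSSp ⇒ pppppKSSSSSp   [K -> p K S]
pppppKSSSSSp ⇒ ppppppKSSSSSSp   [K -> p K S]
ppppppKSSSSSSp ⇒ pppppppSSSSSSp   [K -> p]
pppppppSSSSSSp ⇒ pppppppfSSSSSp   [S -> f]
pppppppfSSSSSp ⇒ pppppppfpSSSSp   [S -> p]
pppppppfpSSSSp ⇒ pppppppfpfSSSp   [S -> f]
pppppppfpfSSSp ⇒ pppppppfpffSSp   [S -> f]
pppppppfpffSSp ⇒ pppppppfpffpSp   [S -> p]
pppppppfpffpSp ⇒ pppppppfpffppp   [S -> p]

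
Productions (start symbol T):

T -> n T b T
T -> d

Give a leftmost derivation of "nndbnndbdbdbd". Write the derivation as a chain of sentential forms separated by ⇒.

T ⇒ nTbT ⇒ nnTbTbT ⇒ nndbTbT ⇒ nndbnTbTbT ⇒ nndbnnTbTbTbT ⇒ nndbnndbTbTbT ⇒ nndbnndbdbTbT ⇒ nndbnndbdbdbT ⇒ nndbnndbdbdbd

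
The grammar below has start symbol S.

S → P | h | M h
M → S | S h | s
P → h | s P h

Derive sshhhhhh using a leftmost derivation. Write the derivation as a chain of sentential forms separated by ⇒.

S ⇒ Mh ⇒ Shh ⇒ Mhhh ⇒ Shhh ⇒ Phhh ⇒ sPhhhh ⇒ ssPhhhhh ⇒ sshhhhhh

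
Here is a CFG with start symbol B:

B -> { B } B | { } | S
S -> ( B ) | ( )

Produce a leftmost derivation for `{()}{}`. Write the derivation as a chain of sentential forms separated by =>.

B => {B}B   [B -> { B } B]
{B}B => {S}B   [B -> S]
{S}B => {()}B   [S -> ( )]
{()}B => {()}{}   [B -> { }]

B=>{B}B=>{S}B=>{()}B=>{()}{}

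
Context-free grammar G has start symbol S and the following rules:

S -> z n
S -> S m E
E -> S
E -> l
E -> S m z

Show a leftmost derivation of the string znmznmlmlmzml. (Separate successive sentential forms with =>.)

S => SmE   [S -> S m E]
SmE => SmEmE   [S -> S m E]
SmEmE => znmEmE   [S -> z n]
znmEmE => znmSmzmE   [E -> S m z]
znmSmzmE => znmSmEmzmE   [S -> S m E]
znmSmEmzmE => znmSmEmEmzmE   [S -> S m E]
znmSmEmEmzmE => znmznmEmEmzmE   [S -> z n]
znmznmEmEmzmE => znmznmlmEmzmE   [E -> l]
znmznmlmEmzmE => znmznmlmlmzmE   [E -> l]
znmznmlmlmzmE => znmznmlmlmzml   [E -> l]

S=>SmE=>SmEmE=>znmEmE=>znmSmzmE=>znmSmEmzmE=>znmSmEmEmzmE=>znmznmEmEmzmE=>znmznmlmEmzmE=>znmznmlmlmzmE=>znmznmlmlmzml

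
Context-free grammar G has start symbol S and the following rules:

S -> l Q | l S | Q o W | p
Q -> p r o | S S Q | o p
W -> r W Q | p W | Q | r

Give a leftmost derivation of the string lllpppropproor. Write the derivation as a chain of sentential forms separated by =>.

S => lS   [S -> l S]
lS => llS   [S -> l S]
llS => llQoW   [S -> Q o W]
llQoW => llSSQoW   [Q -> S S Q]
llSSQoW => lllQSQoW   [S -> l Q]
lllQSQoW => lllSSQSQoW   [Q -> S S Q]
lllSSQSQoW => lllpSQSQoW   [S -> p]
lllpSQSQoW => lllppQSQoW   [S -> p]
lllppQSQoW => lllppproSQoW   [Q -> p r o]
lllppproSQoW => lllpppropQoW   [S -> p]
lllpppropQoW => lllpppropprooW   [Q -> p r o]
lllpppropprooW => lllpppropproor   [W -> r]

S => lS => llS => llQoW => llSSQoW => lllQSQoW => lllSSQSQoW => lllpSQSQoW => lllppQSQoW => lllppproSQoW => lllpppropQoW => lllpppropprooW => lllpppropproor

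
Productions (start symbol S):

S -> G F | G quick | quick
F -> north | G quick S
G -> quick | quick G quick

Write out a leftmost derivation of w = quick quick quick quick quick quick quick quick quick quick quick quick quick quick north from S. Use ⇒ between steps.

S ⇒ G F   [S -> G F]
G F ⇒ quick G quick F   [G -> quick G quick]
quick G quick F ⇒ quick quick G quick quick F   [G -> quick G quick]
quick quick G quick quick F ⇒ quick quick quick quick quick F   [G -> quick]
quick quick quick quick quick F ⇒ quick quick quick quick quick G quick S   [F -> G quick S]
quick quick quick quick quick G quick S ⇒ quick quick quick quick quick quick G quick quick S   [G -> quick G quick]
quick quick quick quick quick quick G quick quick S ⇒ quick quick quick quick quick quick quick quick quick S   [G -> quick]
quick quick quick quick quick quick quick quick quick S ⇒ quick quick quick quick quick quick quick quick quick G F   [S -> G F]
quick quick quick quick quick quick quick quick quick G F ⇒ quick quick quick quick quick quick quick quick quick quick G quick F   [G -> quick G quick]
quick quick quick quick quick quick quick quick quick quick G quick F ⇒ quick quick quick quick quick quick quick quick quick quick quick G quick quick F   [G -> quick G quick]
quick quick quick quick quick quick quick quick quick quick quick G quick quick F ⇒ quick quick quick quick quick quick quick quick quick quick quick quick quick quick F   [G -> quick]
quick quick quick quick quick quick quick quick quick quick quick quick quick quick F ⇒ quick quick quick quick quick quick quick quick quick quick quick quick quick quick north   [F -> north]

S ⇒ G F ⇒ quick G quick F ⇒ quick quick G quick quick F ⇒ quick quick quick quick quick F ⇒ quick quick quick quick quick G quick S ⇒ quick quick quick quick quick quick G quick quick S ⇒ quick quick quick quick quick quick quick quick quick S ⇒ quick quick quick quick quick quick quick quick quick G F ⇒ quick quick quick quick quick quick quick quick quick quick G quick F ⇒ quick quick quick quick quick quick quick quick quick quick quick G quick quick F ⇒ quick quick quick quick quick quick quick quick quick quick quick quick quick quick F ⇒ quick quick quick quick quick quick quick quick quick quick quick quick quick quick north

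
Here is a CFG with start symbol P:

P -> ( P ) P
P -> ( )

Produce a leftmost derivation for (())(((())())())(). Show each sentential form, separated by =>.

P => (P)P => (())P => (())(P)P => (())((P)P)P => (())(((P)P)P)P => (())(((())P)P)P => (())(((())())P)P => (())(((())())())P => (())(((())())())()

P => (P)P   [P -> ( P ) P]
(P)P => (())P   [P -> ( )]
(())P => (())(P)P   [P -> ( P ) P]
(())(P)P => (())((P)P)P   [P -> ( P ) P]
(())((P)P)P => (())(((P)P)P)P   [P -> ( P ) P]
(())(((P)P)P)P => (())(((())P)P)P   [P -> ( )]
(())(((())P)P)P => (())(((())())P)P   [P -> ( )]
(())(((())())P)P => (())(((())())())P   [P -> ( )]
(())(((())())())P => (())(((())())())()   [P -> ( )]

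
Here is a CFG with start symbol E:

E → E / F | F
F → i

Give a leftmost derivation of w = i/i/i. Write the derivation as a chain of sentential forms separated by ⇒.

E ⇒ E/F   [E → E / F]
E/F ⇒ E/F/F   [E → E / F]
E/F/F ⇒ F/F/F   [E → F]
F/F/F ⇒ i/F/F   [F → i]
i/F/F ⇒ i/i/F   [F → i]
i/i/F ⇒ i/i/i   [F → i]

E ⇒ E/F ⇒ E/F/F ⇒ F/F/F ⇒ i/F/F ⇒ i/i/F ⇒ i/i/i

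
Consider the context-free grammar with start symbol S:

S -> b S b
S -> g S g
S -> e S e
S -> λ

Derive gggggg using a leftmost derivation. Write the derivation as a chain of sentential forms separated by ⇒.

S ⇒ gSg ⇒ ggSgg ⇒ gggSggg ⇒ gggggg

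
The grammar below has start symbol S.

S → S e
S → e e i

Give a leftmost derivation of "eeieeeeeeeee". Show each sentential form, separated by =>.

S => Se   [S → S e]
Se => See   [S → S e]
See => Seee   [S → S e]
Seee => Seeee   [S → S e]
Seeee => Seeeee   [S → S e]
Seeeee => Seeeeee   [S → S e]
Seeeeee => Seeeeeee   [S → S e]
Seeeeeee => Seeeeeeee   [S → S e]
Seeeeeeee => Seeeeeeeee   [S → S e]
Seeeeeeeee => eeieeeeeeeee   [S → e e i]

S => Se => See => Seee => Seeee => Seeeee => Seeeeee => Seeeeeee => Seeeeeeee => Seeeeeeeee => eeieeeeeeeee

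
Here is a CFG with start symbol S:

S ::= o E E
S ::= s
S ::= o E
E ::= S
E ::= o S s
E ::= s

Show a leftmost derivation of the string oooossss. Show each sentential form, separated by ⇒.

S ⇒ oE   [S ::= o E]
oE ⇒ ooSs   [E ::= o S s]
ooSs ⇒ oooEEs   [S ::= o E E]
oooEEs ⇒ ooooSsEs   [E ::= o S s]
ooooSsEs ⇒ oooossEs   [S ::= s]
oooossEs ⇒ oooossss   [E ::= s]

S⇒oE⇒ooSs⇒oooEEs⇒ooooSsEs⇒oooossEs⇒oooossss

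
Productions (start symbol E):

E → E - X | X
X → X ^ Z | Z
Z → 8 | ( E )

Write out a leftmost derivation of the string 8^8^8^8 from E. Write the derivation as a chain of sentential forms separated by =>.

E => X   [E → X]
X => X^Z   [X → X ^ Z]
X^Z => X^Z^Z   [X → X ^ Z]
X^Z^Z => X^Z^Z^Z   [X → X ^ Z]
X^Z^Z^Z => Z^Z^Z^Z   [X → Z]
Z^Z^Z^Z => 8^Z^Z^Z   [Z → 8]
8^Z^Z^Z => 8^8^Z^Z   [Z → 8]
8^8^Z^Z => 8^8^8^Z   [Z → 8]
8^8^8^Z => 8^8^8^8   [Z → 8]

E => X => X^Z => X^Z^Z => X^Z^Z^Z => Z^Z^Z^Z => 8^Z^Z^Z => 8^8^Z^Z => 8^8^8^Z => 8^8^8^8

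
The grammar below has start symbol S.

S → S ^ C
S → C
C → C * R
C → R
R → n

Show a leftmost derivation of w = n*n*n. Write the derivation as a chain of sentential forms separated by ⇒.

S ⇒ C ⇒ C*R ⇒ C*R*R ⇒ R*R*R ⇒ n*R*R ⇒ n*n*R ⇒ n*n*n

S ⇒ C   [S → C]
C ⇒ C*R   [C → C * R]
C*R ⇒ C*R*R   [C → C * R]
C*R*R ⇒ R*R*R   [C → R]
R*R*R ⇒ n*R*R   [R → n]
n*R*R ⇒ n*n*R   [R → n]
n*n*R ⇒ n*n*n   [R → n]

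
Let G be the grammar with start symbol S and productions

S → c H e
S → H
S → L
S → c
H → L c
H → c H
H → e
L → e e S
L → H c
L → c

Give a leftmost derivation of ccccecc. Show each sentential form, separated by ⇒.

S ⇒ H ⇒ cH ⇒ cLc ⇒ cHcc ⇒ ccHcc ⇒ cccHcc ⇒ ccccHcc ⇒ ccccecc

S ⇒ H   [S → H]
H ⇒ cH   [H → c H]
cH ⇒ cLc   [H → L c]
cLc ⇒ cHcc   [L → H c]
cHcc ⇒ ccHcc   [H → c H]
ccHcc ⇒ cccHcc   [H → c H]
cccHcc ⇒ ccccHcc   [H → c H]
ccccHcc ⇒ ccccecc   [H → e]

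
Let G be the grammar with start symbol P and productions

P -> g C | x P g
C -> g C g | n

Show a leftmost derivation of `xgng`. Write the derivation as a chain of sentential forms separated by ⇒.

P ⇒ xPg   [P -> x P g]
xPg ⇒ xgCg   [P -> g C]
xgCg ⇒ xgng   [C -> n]

P ⇒ xPg ⇒ xgCg ⇒ xgng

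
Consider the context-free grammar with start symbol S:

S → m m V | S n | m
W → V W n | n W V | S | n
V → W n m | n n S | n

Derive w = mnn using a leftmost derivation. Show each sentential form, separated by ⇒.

S ⇒ Sn ⇒ Snn ⇒ mnn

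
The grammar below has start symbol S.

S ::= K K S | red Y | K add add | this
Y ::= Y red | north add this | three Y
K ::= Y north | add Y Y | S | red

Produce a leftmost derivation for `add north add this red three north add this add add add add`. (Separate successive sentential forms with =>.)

S => K add add   [S ::= K add add]
K add add => S add add   [K ::= S]
S add add => K add add add add   [S ::= K add add]
K add add add add => add Y Y add add add add   [K ::= add Y Y]
add Y Y add add add add => add Y red Y add add add add   [Y ::= Y red]
add Y red Y add add add add => add north add this red Y add add add add   [Y ::= north add this]
add north add this red Y add add add add => add north add this red three Y add add add add   [Y ::= three Y]
add north add this red three Y add add add add => add north add this red three north add this add add add add   [Y ::= north add this]

S => K add add => S add add => K add add add add => add Y Y add add add add => add Y red Y add add add add => add north add this red Y add add add add => add north add this red three Y add add add add => add north add this red three north add this add add add add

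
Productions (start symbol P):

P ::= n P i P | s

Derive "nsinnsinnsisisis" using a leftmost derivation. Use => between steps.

P => nPiP => nsiP => nsinPiP => nsinnPiPiP => nsinnsiPiP => nsinnsinPiPiP => nsinnsinnPiPiPiP => nsinnsinnsiPiPiP => nsinnsinnsisiPiP => nsinnsinnsisisiP => nsinnsinnsisisis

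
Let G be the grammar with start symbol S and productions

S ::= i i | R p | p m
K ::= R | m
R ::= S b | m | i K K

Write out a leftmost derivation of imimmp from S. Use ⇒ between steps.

S ⇒ Rp ⇒ iKKp ⇒ imKp ⇒ imRp ⇒ imiKKp ⇒ imimKp ⇒ imimmp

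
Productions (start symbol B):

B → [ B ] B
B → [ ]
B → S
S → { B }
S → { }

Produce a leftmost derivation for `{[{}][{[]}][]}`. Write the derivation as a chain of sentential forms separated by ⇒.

B ⇒ S ⇒ {B} ⇒ {[B]B} ⇒ {[S]B} ⇒ {[{}]B} ⇒ {[{}][B]B} ⇒ {[{}][S]B} ⇒ {[{}][{B}]B} ⇒ {[{}][{[]}]B} ⇒ {[{}][{[]}][]}

B ⇒ S   [B → S]
S ⇒ {B}   [S → { B }]
{B} ⇒ {[B]B}   [B → [ B ] B]
{[B]B} ⇒ {[S]B}   [B → S]
{[S]B} ⇒ {[{}]B}   [S → { }]
{[{}]B} ⇒ {[{}][B]B}   [B → [ B ] B]
{[{}][B]B} ⇒ {[{}][S]B}   [B → S]
{[{}][S]B} ⇒ {[{}][{B}]B}   [S → { B }]
{[{}][{B}]B} ⇒ {[{}][{[]}]B}   [B → [ ]]
{[{}][{[]}]B} ⇒ {[{}][{[]}][]}   [B → [ ]]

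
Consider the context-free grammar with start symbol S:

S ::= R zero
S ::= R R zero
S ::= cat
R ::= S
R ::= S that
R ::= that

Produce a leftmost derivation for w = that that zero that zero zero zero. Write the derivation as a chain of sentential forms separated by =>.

S => R zero   [S ::= R zero]
R zero => S zero   [R ::= S]
S zero => R zero zero   [S ::= R zero]
R zero zero => S zero zero   [R ::= S]
S zero zero => R R zero zero zero   [S ::= R R zero]
R R zero zero zero => that R zero zero zero   [R ::= that]
that R zero zero zero => that S that zero zero zero   [R ::= S that]
that S that zero zero zero => that R zero that zero zero zero   [S ::= R zero]
that R zero that zero zero zero => that that zero that zero zero zero   [R ::= that]

S => R zero => S zero => R zero zero => S zero zero => R R zero zero zero => that R zero zero zero => that S that zero zero zero => that R zero that zero zero zero => that that zero that zero zero zero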